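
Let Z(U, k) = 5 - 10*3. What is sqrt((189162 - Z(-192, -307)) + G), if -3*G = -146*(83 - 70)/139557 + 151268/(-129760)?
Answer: sqrt(969386891608556676047210)/2263614540 ≈ 434.96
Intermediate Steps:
Z(U, k) = -25 (Z(U, k) = 5 - 30 = -25)
G = 5339198189/13581687240 (G = -(-146*(83 - 70)/139557 + 151268/(-129760))/3 = -(-146*13*(1/139557) + 151268*(-1/129760))/3 = -(-1898*1/139557 - 37817/32440)/3 = -(-1898/139557 - 37817/32440)/3 = -1/3*(-5339198189/4527229080) = 5339198189/13581687240 ≈ 0.39312)
sqrt((189162 - Z(-192, -307)) + G) = sqrt((189162 - 1*(-25)) + 5339198189/13581687240) = sqrt((189162 + 25) + 5339198189/13581687240) = sqrt(189187 + 5339198189/13581687240) = sqrt(2569484003072069/13581687240) = sqrt(969386891608556676047210)/2263614540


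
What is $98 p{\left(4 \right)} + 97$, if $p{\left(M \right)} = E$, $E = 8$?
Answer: $881$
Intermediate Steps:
$p{\left(M \right)} = 8$
$98 p{\left(4 \right)} + 97 = 98 \cdot 8 + 97 = 784 + 97 = 881$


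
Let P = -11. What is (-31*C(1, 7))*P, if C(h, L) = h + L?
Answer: 2728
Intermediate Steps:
C(h, L) = L + h
(-31*C(1, 7))*P = -31*(7 + 1)*(-11) = -31*8*(-11) = -248*(-11) = 2728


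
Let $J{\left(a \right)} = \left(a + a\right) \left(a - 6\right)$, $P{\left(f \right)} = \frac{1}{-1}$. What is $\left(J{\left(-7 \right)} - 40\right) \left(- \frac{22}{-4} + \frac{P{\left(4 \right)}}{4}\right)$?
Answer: $\frac{1491}{2} \approx 745.5$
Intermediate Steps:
$P{\left(f \right)} = -1$
$J{\left(a \right)} = 2 a \left(-6 + a\right)$
$\left(J{\left(-7 \right)} - 40\right) \left(- \frac{22}{-4} + \frac{P{\left(4 \right)}}{4}\right) = \left(2 \left(-7\right) \left(-6 - 7\right) - 40\right) \left(- \frac{22}{-4} - \frac{1}{4}\right) = \left(2 \left(-7\right) \left(-13\right) - 40\right) \left(\left(-22\right) \left(- \frac{1}{4}\right) - \frac{1}{4}\right) = \left(182 - 40\right) \left(\frac{11}{2} - \frac{1}{4}\right) = 142 \cdot \frac{21}{4} = \frac{1491}{2}$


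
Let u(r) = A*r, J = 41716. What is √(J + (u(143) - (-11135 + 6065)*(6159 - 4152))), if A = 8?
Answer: 5*√408734 ≈ 3196.6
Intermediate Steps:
u(r) = 8*r
√(J + (u(143) - (-11135 + 6065)*(6159 - 4152))) = √(41716 + (8*143 - (-11135 + 6065)*(6159 - 4152))) = √(41716 + (1144 - (-5070)*2007)) = √(41716 + (1144 - 1*(-10175490))) = √(41716 + (1144 + 10175490)) = √(41716 + 10176634) = √10218350 = 5*√408734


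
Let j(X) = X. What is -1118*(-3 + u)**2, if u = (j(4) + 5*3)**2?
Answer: -143287352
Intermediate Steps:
u = 361 (u = (4 + 5*3)**2 = (4 + 15)**2 = 19**2 = 361)
-1118*(-3 + u)**2 = -1118*(-3 + 361)**2 = -1118*358**2 = -1118*128164 = -143287352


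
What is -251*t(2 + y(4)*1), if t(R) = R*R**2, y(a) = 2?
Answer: -16064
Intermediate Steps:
t(R) = R**3
-251*t(2 + y(4)*1) = -251*(2 + 2*1)**3 = -251*(2 + 2)**3 = -251*4**3 = -251*64 = -16064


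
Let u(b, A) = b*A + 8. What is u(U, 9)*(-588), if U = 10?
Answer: -57624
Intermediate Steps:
u(b, A) = 8 + A*b (u(b, A) = A*b + 8 = 8 + A*b)
u(U, 9)*(-588) = (8 + 9*10)*(-588) = (8 + 90)*(-588) = 98*(-588) = -57624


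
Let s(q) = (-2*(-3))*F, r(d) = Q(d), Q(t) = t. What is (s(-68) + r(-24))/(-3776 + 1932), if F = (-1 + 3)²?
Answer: 0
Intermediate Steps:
r(d) = d
F = 4 (F = 2² = 4)
s(q) = 24 (s(q) = -2*(-3)*4 = 6*4 = 24)
(s(-68) + r(-24))/(-3776 + 1932) = (24 - 24)/(-3776 + 1932) = 0/(-1844) = 0*(-1/1844) = 0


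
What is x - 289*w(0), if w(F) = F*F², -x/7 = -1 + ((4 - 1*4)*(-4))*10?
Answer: 7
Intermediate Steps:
x = 7 (x = -7*(-1 + ((4 - 1*4)*(-4))*10) = -7*(-1 + ((4 - 4)*(-4))*10) = -7*(-1 + (0*(-4))*10) = -7*(-1 + 0*10) = -7*(-1 + 0) = -7*(-1) = 7)
w(F) = F³
x - 289*w(0) = 7 - 289*0³ = 7 - 289*0 = 7 + 0 = 7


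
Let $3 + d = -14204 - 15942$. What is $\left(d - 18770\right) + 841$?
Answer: $-48078$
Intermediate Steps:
$d = -30149$ ($d = -3 - 30146 = -30149$)
$\left(d - 18770\right) + 841 = \left(-30149 - 18770\right) + 841 = -48919 + 841 = -48078$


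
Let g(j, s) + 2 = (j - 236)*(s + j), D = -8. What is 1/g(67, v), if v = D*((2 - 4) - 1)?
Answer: -1/15381 ≈ -6.5015e-5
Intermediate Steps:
v = 24 (v = -8*((2 - 4) - 1) = -8*(-2 - 1) = -8*(-3) = 24)
g(j, s) = -2 + (-236 + j)*(j + s) (g(j, s) = -2 + (j - 236)*(s + j) = -2 + (-236 + j)*(j + s))
1/g(67, v) = 1/(-2 + 67**2 - 236*67 - 236*24 + 67*24) = 1/(-2 + 4489 - 15812 - 5664 + 1608) = 1/(-15381) = -1/15381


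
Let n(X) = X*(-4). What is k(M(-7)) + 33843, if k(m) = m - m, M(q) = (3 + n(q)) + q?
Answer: 33843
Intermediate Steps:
n(X) = -4*X
M(q) = 3 - 3*q (M(q) = (3 - 4*q) + q = 3 - 3*q)
k(m) = 0
k(M(-7)) + 33843 = 0 + 33843 = 33843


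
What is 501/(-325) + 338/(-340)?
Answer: -28019/11050 ≈ -2.5357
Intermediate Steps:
501/(-325) + 338/(-340) = 501*(-1/325) + 338*(-1/340) = -501/325 - 169/170 = -28019/11050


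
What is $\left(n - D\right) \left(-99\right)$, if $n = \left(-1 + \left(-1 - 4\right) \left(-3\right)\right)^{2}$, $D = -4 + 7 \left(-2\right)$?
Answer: $-21186$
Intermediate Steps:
$D = -18$ ($D = -4 - 14 = -18$)
$n = 196$ ($n = \left(-1 - -15\right)^{2} = \left(-1 + 15\right)^{2} = 14^{2} = 196$)
$\left(n - D\right) \left(-99\right) = \left(196 - -18\right) \left(-99\right) = \left(196 + 18\right) \left(-99\right) = 214 \left(-99\right) = -21186$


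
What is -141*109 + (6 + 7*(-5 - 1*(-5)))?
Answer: -15363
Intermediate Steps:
-141*109 + (6 + 7*(-5 - 1*(-5))) = -15369 + (6 + 7*(-5 + 5)) = -15369 + (6 + 7*0) = -15369 + (6 + 0) = -15369 + 6 = -15363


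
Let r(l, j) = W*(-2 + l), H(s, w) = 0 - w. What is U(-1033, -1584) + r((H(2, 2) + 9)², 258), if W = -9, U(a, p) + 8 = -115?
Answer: -546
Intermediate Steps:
U(a, p) = -123 (U(a, p) = -8 - 115 = -123)
H(s, w) = -w
r(l, j) = 18 - 9*l (r(l, j) = -9*(-2 + l) = 18 - 9*l)
U(-1033, -1584) + r((H(2, 2) + 9)², 258) = -123 + (18 - 9*(-1*2 + 9)²) = -123 + (18 - 9*(-2 + 9)²) = -123 + (18 - 9*7²) = -123 + (18 - 9*49) = -123 + (18 - 441) = -123 - 423 = -546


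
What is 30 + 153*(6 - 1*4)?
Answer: 336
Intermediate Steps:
30 + 153*(6 - 1*4) = 30 + 153*(6 - 4) = 30 + 153*2 = 30 + 306 = 336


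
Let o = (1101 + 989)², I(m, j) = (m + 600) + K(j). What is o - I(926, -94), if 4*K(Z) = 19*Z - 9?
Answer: 17468091/4 ≈ 4.3670e+6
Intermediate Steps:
K(Z) = -9/4 + 19*Z/4 (K(Z) = (19*Z - 9)/4 = (-9 + 19*Z)/4 = -9/4 + 19*Z/4)
I(m, j) = 2391/4 + m + 19*j/4 (I(m, j) = (m + 600) + (-9/4 + 19*j/4) = (600 + m) + (-9/4 + 19*j/4) = 2391/4 + m + 19*j/4)
o = 4368100 (o = 2090² = 4368100)
o - I(926, -94) = 4368100 - (2391/4 + 926 + (19/4)*(-94)) = 4368100 - (2391/4 + 926 - 893/2) = 4368100 - 1*4309/4 = 4368100 - 4309/4 = 17468091/4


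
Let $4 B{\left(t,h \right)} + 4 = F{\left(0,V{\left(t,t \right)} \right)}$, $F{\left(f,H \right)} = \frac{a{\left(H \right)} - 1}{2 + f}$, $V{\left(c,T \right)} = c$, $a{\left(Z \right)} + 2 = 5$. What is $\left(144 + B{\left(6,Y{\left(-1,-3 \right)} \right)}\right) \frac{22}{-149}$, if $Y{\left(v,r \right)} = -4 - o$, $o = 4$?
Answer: $- \frac{6303}{298} \approx -21.151$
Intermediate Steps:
$a{\left(Z \right)} = 3$ ($a{\left(Z \right)} = -2 + 5 = 3$)
$Y{\left(v,r \right)} = -8$ ($Y{\left(v,r \right)} = -4 - 4 = -8$)
$F{\left(f,H \right)} = \frac{2}{2 + f}$ ($F{\left(f,H \right)} = \frac{3 - 1}{2 + f} = \frac{2}{2 + f}$)
$B{\left(t,h \right)} = - \frac{3}{4}$ ($B{\left(t,h \right)} = -1 + \frac{2 \frac{1}{2 + 0}}{4} = -1 + \frac{2 \cdot \frac{1}{2}}{4} = -1 + \frac{1}{4} \cdot 1 = -1 + \frac{1}{4} = - \frac{3}{4}$)
$\left(144 + B{\left(6,Y{\left(-1,-3 \right)} \right)}\right) \frac{22}{-149} = \left(144 - \frac{3}{4}\right) \frac{22}{-149} = \frac{573 \cdot 22 \left(- \frac{1}{149}\right)}{4} = \frac{573}{4} \left(- \frac{22}{149}\right) = - \frac{6303}{298}$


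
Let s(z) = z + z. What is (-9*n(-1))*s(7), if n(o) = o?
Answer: 126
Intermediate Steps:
s(z) = 2*z
(-9*n(-1))*s(7) = (-9*(-1))*(2*7) = 9*14 = 126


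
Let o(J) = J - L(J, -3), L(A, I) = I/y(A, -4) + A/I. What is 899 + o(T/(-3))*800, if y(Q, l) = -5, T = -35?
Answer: 115771/9 ≈ 12863.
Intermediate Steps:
L(A, I) = -I/5 + A/I (L(A, I) = I/(-5) + A/I = I*(-1/5) + A/I = -I/5 + A/I)
o(J) = -3/5 + 4*J/3 (o(J) = J - (-1/5*(-3) + J/(-3)) = J - (3/5 + J*(-1/3)) = J - (3/5 - J/3) = J + (-3/5 + J/3) = -3/5 + 4*J/3)
899 + o(T/(-3))*800 = 899 + (-3/5 + 4*(-35/(-3))/3)*800 = 899 + (-3/5 + 4*(-35*(-1/3))/3)*800 = 899 + (-3/5 + (4/3)*(35/3))*800 = 899 + (-3/5 + 140/9)*800 = 899 + (673/45)*800 = 899 + 107680/9 = 115771/9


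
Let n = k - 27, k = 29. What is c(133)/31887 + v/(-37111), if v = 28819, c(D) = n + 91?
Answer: -305166710/394452819 ≈ -0.77365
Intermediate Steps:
n = 2 (n = 29 - 27 = 2)
c(D) = 93 (c(D) = 2 + 91 = 93)
c(133)/31887 + v/(-37111) = 93/31887 + 28819/(-37111) = 93*(1/31887) + 28819*(-1/37111) = 31/10629 - 28819/37111 = -305166710/394452819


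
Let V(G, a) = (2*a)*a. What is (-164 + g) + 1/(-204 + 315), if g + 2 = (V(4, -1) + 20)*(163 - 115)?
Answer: 98791/111 ≈ 890.01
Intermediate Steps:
V(G, a) = 2*a²
g = 1054 (g = -2 + (2*(-1)² + 20)*(163 - 115) = -2 + (2*1 + 20)*48 = -2 + (2 + 20)*48 = -2 + 22*48 = -2 + 1056 = 1054)
(-164 + g) + 1/(-204 + 315) = (-164 + 1054) + 1/(-204 + 315) = 890 + 1/111 = 98791/111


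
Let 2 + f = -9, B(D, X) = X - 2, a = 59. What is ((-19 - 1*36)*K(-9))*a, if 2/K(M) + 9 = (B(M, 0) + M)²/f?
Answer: 649/2 ≈ 324.50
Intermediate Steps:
B(D, X) = -2 + X
f = -11 (f = -2 - 9 = -11)
K(M) = 2/(-9 - (-2 + M)²/11) (K(M) = 2/(-9 + ((-2 + 0) + M)²/(-11)) = 2/(-9 + (-2 + M)²*(-1/11)) = 2/(-9 - (-2 + M)²/11))
((-19 - 1*36)*K(-9))*a = ((-19 - 1*36)*(-22/(99 + (-2 - 9)²)))*59 = ((-19 - 36)*(-22/(99 + (-11)²)))*59 = -(-1210)/(99 + 121)*59 = -(-1210)/220*59 = -55*(-⅒)*59 = (11/2)*59 = 649/2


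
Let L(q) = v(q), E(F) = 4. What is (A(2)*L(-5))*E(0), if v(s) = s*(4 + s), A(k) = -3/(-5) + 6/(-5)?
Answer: -12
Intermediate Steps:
A(k) = -⅗ (A(k) = -3*(-⅕) + 6*(-⅕) = ⅗ - 6/5 = -⅗)
L(q) = q*(4 + q)
(A(2)*L(-5))*E(0) = -(-3)*(4 - 5)*4 = -(-3)*(-1)*4 = -⅗*5*4 = -3*4 = -12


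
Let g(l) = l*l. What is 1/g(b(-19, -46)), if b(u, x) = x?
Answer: 1/2116 ≈ 0.00047259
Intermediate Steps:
g(l) = l²
1/g(b(-19, -46)) = 1/((-46)²) = 1/2116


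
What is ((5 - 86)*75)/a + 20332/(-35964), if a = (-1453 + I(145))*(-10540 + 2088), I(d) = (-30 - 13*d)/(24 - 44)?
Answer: -58364137916/103140049707 ≈ -0.56587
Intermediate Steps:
I(d) = 3/2 + 13*d/20 (I(d) = (-30 - 13*d)/(-20) = (-30 - 13*d)*(-1/20) = 3/2 + 13*d/20)
a = 11471477 (a = (-1453 + (3/2 + (13/20)*145))*(-10540 + 2088) = (-1453 + (3/2 + 377/4))*(-8452) = (-1453 + 383/4)*(-8452) = -5429/4*(-8452) = 11471477)
((5 - 86)*75)/a + 20332/(-35964) = ((5 - 86)*75)/11471477 + 20332/(-35964) = -81*75*(1/11471477) + 20332*(-1/35964) = -6075*1/11471477 - 5083/8991 = -6075/11471477 - 5083/8991 = -58364137916/103140049707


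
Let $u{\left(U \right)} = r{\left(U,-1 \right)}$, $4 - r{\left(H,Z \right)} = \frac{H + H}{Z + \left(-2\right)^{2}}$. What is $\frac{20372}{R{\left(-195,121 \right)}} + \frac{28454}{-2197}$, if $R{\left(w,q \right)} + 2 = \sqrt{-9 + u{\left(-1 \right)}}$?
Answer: $- \frac{269255054}{54925} - \frac{20372 i \sqrt{39}}{25} \approx -4902.2 - 5088.9 i$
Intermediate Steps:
$r{\left(H,Z \right)} = 4 - \frac{2 H}{4 + Z}$ ($r{\left(H,Z \right)} = 4 - \frac{H + H}{Z + \left(-2\right)^{2}} = 4 - \frac{2 H}{Z + 4} = 4 - \frac{2 H}{4 + Z}$)
$u{\left(U \right)} = 4 - \frac{2 U}{3}$ ($u{\left(U \right)} = \frac{2 \left(8 - U + 2 \left(-1\right)\right)}{4 - 1} = \frac{2 \left(8 - U - 2\right)}{3} = 2 \cdot \frac{1}{3} \left(6 - U\right) = 4 - \frac{2 U}{3}$)
$R{\left(w,q \right)} = -2 + \frac{i \sqrt{39}}{3}$ ($R{\left(w,q \right)} = -2 + \sqrt{-9 + \left(4 - - \frac{2}{3}\right)} = -2 + \sqrt{-9 + \left(4 + \frac{2}{3}\right)} = -2 + \sqrt{-9 + \frac{14}{3}} = -2 + \sqrt{- \frac{13}{3}} = -2 + \frac{i \sqrt{39}}{3}$)
$\frac{20372}{R{\left(-195,121 \right)}} + \frac{28454}{-2197} = \frac{20372}{-2 + \frac{i \sqrt{39}}{3}} + \frac{28454}{-2197} = \frac{20372}{-2 + \frac{i \sqrt{39}}{3}} + 28454 \left(- \frac{1}{2197}\right) = \frac{20372}{-2 + \frac{i \sqrt{39}}{3}} - \frac{28454}{2197} = - \frac{28454}{2197} + \frac{20372}{-2 + \frac{i \sqrt{39}}{3}}$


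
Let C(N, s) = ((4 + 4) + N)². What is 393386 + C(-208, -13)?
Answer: 433386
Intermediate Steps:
C(N, s) = (8 + N)²
393386 + C(-208, -13) = 393386 + (8 - 208)² = 393386 + (-200)² = 393386 + 40000 = 433386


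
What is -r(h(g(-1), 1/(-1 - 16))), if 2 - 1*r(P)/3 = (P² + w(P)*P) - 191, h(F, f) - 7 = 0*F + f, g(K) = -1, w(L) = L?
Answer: -83787/289 ≈ -289.92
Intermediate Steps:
h(F, f) = 7 + f (h(F, f) = 7 + (0*F + f) = 7 + (0 + f) = 7 + f)
r(P) = 579 - 6*P² (r(P) = 6 - 3*((P² + P*P) - 191) = 6 - 3*((P² + P²) - 191) = 6 - 3*(2*P² - 191) = 6 - 3*(-191 + 2*P²) = 6 + (573 - 6*P²) = 579 - 6*P²)
-r(h(g(-1), 1/(-1 - 16))) = -(579 - 6*(7 + 1/(-1 - 16))²) = -(579 - 6*(7 + 1/(-17))²) = -(579 - 6*(7 - 1/17)²) = -(579 - 6*(118/17)²) = -(579 - 6*13924/289) = -(579 - 83544/289) = -1*83787/289 = -83787/289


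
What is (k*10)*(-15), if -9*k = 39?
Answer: 650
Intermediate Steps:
k = -13/3 (k = -1/9*39 = -13/3 ≈ -4.3333)
(k*10)*(-15) = -13/3*10*(-15) = -130/3*(-15) = 650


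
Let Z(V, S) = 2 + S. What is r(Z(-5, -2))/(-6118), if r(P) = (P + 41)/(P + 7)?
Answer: -41/42826 ≈ -0.00095736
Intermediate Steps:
r(P) = (41 + P)/(7 + P)
r(Z(-5, -2))/(-6118) = ((41 + (2 - 2))/(7 + (2 - 2)))/(-6118) = ((41 + 0)/(7 + 0))*(-1/6118) = (41/7)*(-1/6118) = -41/42826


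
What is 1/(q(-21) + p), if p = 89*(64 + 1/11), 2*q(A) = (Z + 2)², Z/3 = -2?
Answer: 11/62833 ≈ 0.00017507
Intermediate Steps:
Z = -6 (Z = 3*(-2) = -6)
q(A) = 8 (q(A) = (-6 + 2)²/2 = (½)*(-4)² = (½)*16 = 8)
p = 62745/11 (p = 89*(64 + 1/11) = 89*(705/11) = 62745/11 ≈ 5704.1)
1/(q(-21) + p) = 1/(8 + 62745/11) = 1/(62833/11) = 11/62833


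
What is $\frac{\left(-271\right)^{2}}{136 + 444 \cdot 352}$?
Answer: $\frac{73441}{156424} \approx 0.4695$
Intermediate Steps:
$\frac{\left(-271\right)^{2}}{136 + 444 \cdot 352} = \frac{73441}{136 + 156288} = \frac{73441}{156424}$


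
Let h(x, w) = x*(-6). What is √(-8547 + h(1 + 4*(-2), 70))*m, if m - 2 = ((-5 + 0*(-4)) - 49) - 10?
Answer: -558*I*√105 ≈ -5717.8*I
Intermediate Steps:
h(x, w) = -6*x
m = -62 (m = 2 + (((-5 + 0*(-4)) - 49) - 10) = 2 + (((-5 + 0) - 49) - 10) = 2 + ((-5 - 49) - 10) = 2 + (-54 - 10) = 2 - 64 = -62)
√(-8547 + h(1 + 4*(-2), 70))*m = √(-8547 - 6*(1 + 4*(-2)))*(-62) = √(-8547 - 6*(1 - 8))*(-62) = √(-8547 - 6*(-7))*(-62) = √(-8547 + 42)*(-62) = √(-8505)*(-62) = (9*I*√105)*(-62) = -558*I*√105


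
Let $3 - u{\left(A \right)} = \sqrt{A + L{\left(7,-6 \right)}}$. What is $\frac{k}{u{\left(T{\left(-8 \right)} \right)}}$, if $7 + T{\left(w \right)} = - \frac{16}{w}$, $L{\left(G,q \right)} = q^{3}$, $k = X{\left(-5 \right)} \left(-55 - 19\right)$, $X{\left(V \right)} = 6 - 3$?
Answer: $- \frac{333}{115} - \frac{111 i \sqrt{221}}{115} \approx -2.8957 - 14.349 i$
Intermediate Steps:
$X{\left(V \right)} = 3$
$k = -222$ ($k = 3 \left(-55 - 19\right) = 3 \left(-74\right) = -222$)
$T{\left(w \right)} = -7 - \frac{16}{w}$
$u{\left(A \right)} = 3 - \sqrt{-216 + A}$ ($u{\left(A \right)} = 3 - \sqrt{A + \left(-6\right)^{3}} = 3 - \sqrt{A - 216} = 3 - \sqrt{-216 + A}$)
$\frac{k}{u{\left(T{\left(-8 \right)} \right)}} = - \frac{222}{3 - \sqrt{-216 - \left(7 + \frac{16}{-8}\right)}} = - \frac{222}{3 - \sqrt{-216 - 5}} = - \frac{222}{3 - \sqrt{-221}} = - \frac{222}{3 - i \sqrt{221}}$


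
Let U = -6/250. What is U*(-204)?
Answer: 612/125 ≈ 4.8960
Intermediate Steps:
U = -3/125 (U = -6*1/250 = -3/125 ≈ -0.024000)
U*(-204) = -3/125*(-204) = 612/125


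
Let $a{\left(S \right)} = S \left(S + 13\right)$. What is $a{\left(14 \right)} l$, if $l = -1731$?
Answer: $-654318$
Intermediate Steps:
$a{\left(S \right)} = S \left(13 + S\right)$
$a{\left(14 \right)} l = 14 \left(13 + 14\right) \left(-1731\right) = 14 \cdot 27 \left(-1731\right) = 378 \left(-1731\right) = -654318$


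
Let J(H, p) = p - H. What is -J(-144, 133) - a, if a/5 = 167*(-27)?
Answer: 22268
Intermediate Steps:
a = -22545 (a = 5*(167*(-27)) = 5*(-4509) = -22545)
-J(-144, 133) - a = -(133 - 1*(-144)) - 1*(-22545) = -(133 + 144) + 22545 = -1*277 + 22545 = -277 + 22545 = 22268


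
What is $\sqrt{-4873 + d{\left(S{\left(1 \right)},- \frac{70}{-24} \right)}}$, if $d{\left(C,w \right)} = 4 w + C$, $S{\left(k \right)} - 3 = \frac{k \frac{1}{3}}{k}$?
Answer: $i \sqrt{4858} \approx 69.699 i$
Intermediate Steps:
$S{\left(k \right)} = \frac{10}{3}$ ($S{\left(k \right)} = 3 + \frac{k \frac{1}{3}}{k} = 3 + \frac{\frac{1}{3} k}{k} = 3 + \frac{1}{3} = \frac{10}{3}$)
$d{\left(C,w \right)} = C + 4 w$
$\sqrt{-4873 + d{\left(S{\left(1 \right)},- \frac{70}{-24} \right)}} = \sqrt{-4873 + \left(\frac{10}{3} + 4 \left(- \frac{70}{-24}\right)\right)} = \sqrt{-4873 + \left(\frac{10}{3} + 4 \left(\left(-70\right) \left(- \frac{1}{24}\right)\right)\right)} = \sqrt{-4873 + \left(\frac{10}{3} + 4 \cdot \frac{35}{12}\right)} = \sqrt{-4873 + \left(\frac{10}{3} + \frac{35}{3}\right)} = \sqrt{-4873 + 15} = \sqrt{-4858} = i \sqrt{4858}$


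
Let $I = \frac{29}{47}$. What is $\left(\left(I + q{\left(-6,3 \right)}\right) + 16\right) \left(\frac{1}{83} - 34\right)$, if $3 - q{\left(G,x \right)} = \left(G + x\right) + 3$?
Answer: $- \frac{2600962}{3901} \approx -666.74$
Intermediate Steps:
$I = \frac{29}{47}$ ($I = 29 \cdot \frac{1}{47} = \frac{29}{47} \approx 0.61702$)
$q{\left(G,x \right)} = - G - x$ ($q{\left(G,x \right)} = 3 - \left(\left(G + x\right) + 3\right) = 3 - \left(3 + G + x\right) = - G - x$)
$\left(\left(I + q{\left(-6,3 \right)}\right) + 16\right) \left(\frac{1}{83} - 34\right) = \left(\left(\frac{29}{47} - -3\right) + 16\right) \left(\frac{1}{83} - 34\right) = \left(\left(\frac{29}{47} + \left(6 - 3\right)\right) + 16\right) \left(\frac{1}{83} - 34\right) = \left(\left(\frac{29}{47} + 3\right) + 16\right) \left(- \frac{2821}{83}\right) = \left(\frac{170}{47} + 16\right) \left(- \frac{2821}{83}\right) = \frac{922}{47} \left(- \frac{2821}{83}\right) = - \frac{2600962}{3901}$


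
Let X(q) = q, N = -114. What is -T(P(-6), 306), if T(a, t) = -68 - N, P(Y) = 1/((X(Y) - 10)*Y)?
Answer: -46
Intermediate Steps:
P(Y) = 1/(Y*(-10 + Y)) (P(Y) = 1/((Y - 10)*Y) = 1/((-10 + Y)*Y) = 1/(Y*(-10 + Y)))
T(a, t) = 46 (T(a, t) = -68 - 1*(-114) = -68 + 114 = 46)
-T(P(-6), 306) = -1*46 = -46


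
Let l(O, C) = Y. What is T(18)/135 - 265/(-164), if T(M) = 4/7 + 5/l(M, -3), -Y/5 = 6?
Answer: 752669/464940 ≈ 1.6189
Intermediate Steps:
Y = -30 (Y = -5*6 = -30)
l(O, C) = -30
T(M) = 17/42 (T(M) = 4/7 + 5/(-30) = 4*(⅐) + 5*(-1/30) = 4/7 - ⅙ = 17/42)
T(18)/135 - 265/(-164) = (17/42)/135 - 265/(-164) = (17/42)*(1/135) - 265*(-1/164) = 17/5670 + 265/164 = 752669/464940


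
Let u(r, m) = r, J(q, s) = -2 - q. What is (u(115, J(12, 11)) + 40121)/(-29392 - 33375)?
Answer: -40236/62767 ≈ -0.64104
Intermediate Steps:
(u(115, J(12, 11)) + 40121)/(-29392 - 33375) = (115 + 40121)/(-29392 - 33375) = 40236/(-62767) = 40236*(-1/62767) = -40236/62767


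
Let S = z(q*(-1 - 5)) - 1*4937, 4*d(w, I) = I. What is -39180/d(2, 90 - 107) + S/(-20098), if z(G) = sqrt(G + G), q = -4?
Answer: 3149842489/341666 - 2*sqrt(3)/10049 ≈ 9219.1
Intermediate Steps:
d(w, I) = I/4
z(G) = sqrt(2)*sqrt(G) (z(G) = sqrt(2*G) = sqrt(2)*sqrt(G))
S = -4937 + 4*sqrt(3) (S = sqrt(2)*sqrt(-4*(-1 - 5)) - 1*4937 = sqrt(2)*sqrt(-4*(-6)) - 4937 = sqrt(2)*sqrt(24) - 4937 = sqrt(2)*(2*sqrt(6)) - 4937 = 4*sqrt(3) - 4937 = -4937 + 4*sqrt(3) ≈ -4930.1)
-39180/d(2, 90 - 107) + S/(-20098) = -39180*4/(90 - 107) + (-4937 + 4*sqrt(3))/(-20098) = -39180/((1/4)*(-17)) + (-4937 + 4*sqrt(3))*(-1/20098) = -39180/(-17/4) + (4937/20098 - 2*sqrt(3)/10049) = -39180*(-4/17) + (4937/20098 - 2*sqrt(3)/10049) = 156720/17 + (4937/20098 - 2*sqrt(3)/10049) = 3149842489/341666 - 2*sqrt(3)/10049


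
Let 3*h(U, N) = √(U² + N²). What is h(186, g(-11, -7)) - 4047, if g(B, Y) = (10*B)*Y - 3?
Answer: -4047 + √622885/3 ≈ -3783.9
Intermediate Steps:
g(B, Y) = -3 + 10*B*Y (g(B, Y) = 10*B*Y - 3 = -3 + 10*B*Y)
h(U, N) = √(N² + U²)/3 (h(U, N) = √(U² + N²)/3 = √(N² + U²)/3)
h(186, g(-11, -7)) - 4047 = √((-3 + 10*(-11)*(-7))² + 186²)/3 - 4047 = √((-3 + 770)² + 34596)/3 - 4047 = √(767² + 34596)/3 - 4047 = √(588289 + 34596)/3 - 4047 = √622885/3 - 4047 = -4047 + √622885/3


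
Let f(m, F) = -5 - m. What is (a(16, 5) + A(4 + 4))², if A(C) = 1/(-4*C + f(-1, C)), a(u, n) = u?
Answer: 330625/1296 ≈ 255.11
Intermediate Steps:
A(C) = 1/(-4 - 4*C) (A(C) = 1/(-4*C + (-5 - 1*(-1))) = 1/(-4*C + (-5 + 1)) = 1/(-4*C - 4) = 1/(-4 - 4*C))
(a(16, 5) + A(4 + 4))² = (16 - 1/(4 + 4*(4 + 4)))² = (16 - 1/(4 + 4*8))² = (16 - 1/(4 + 32))² = (16 - 1/36)² = (575/36)² = 330625/1296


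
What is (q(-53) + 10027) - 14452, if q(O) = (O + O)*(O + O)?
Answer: 6811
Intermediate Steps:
q(O) = 4*O**2 (q(O) = (2*O)*(2*O) = 4*O**2)
(q(-53) + 10027) - 14452 = (4*(-53)**2 + 10027) - 14452 = (4*2809 + 10027) - 14452 = (11236 + 10027) - 14452 = 21263 - 14452 = 6811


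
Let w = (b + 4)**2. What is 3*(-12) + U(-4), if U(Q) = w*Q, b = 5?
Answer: -360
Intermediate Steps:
w = 81 (w = (5 + 4)**2 = 9**2 = 81)
U(Q) = 81*Q
3*(-12) + U(-4) = 3*(-12) + 81*(-4) = -36 - 324 = -360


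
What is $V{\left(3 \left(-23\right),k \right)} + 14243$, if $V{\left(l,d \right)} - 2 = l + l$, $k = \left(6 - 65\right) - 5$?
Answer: $14107$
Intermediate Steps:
$k = -64$ ($k = -59 - 5 = -64$)
$V{\left(l,d \right)} = 2 + 2 l$ ($V{\left(l,d \right)} = 2 + \left(l + l\right) = 2 + 2 l$)
$V{\left(3 \left(-23\right),k \right)} + 14243 = \left(2 + 2 \cdot 3 \left(-23\right)\right) + 14243 = \left(2 + 2 \left(-69\right)\right) + 14243 = \left(2 - 138\right) + 14243 = -136 + 14243 = 14107$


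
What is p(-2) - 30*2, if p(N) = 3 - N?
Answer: -55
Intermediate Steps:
p(-2) - 30*2 = (3 - 1*(-2)) - 30*2 = (3 + 2) - 6*10 = 5 - 60 = -55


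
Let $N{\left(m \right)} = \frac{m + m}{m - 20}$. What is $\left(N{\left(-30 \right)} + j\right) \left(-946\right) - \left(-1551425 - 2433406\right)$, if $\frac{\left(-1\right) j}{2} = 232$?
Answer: $\frac{22113199}{5} \approx 4.4226 \cdot 10^{6}$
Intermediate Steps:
$N{\left(m \right)} = \frac{2 m}{-20 + m}$
$j = -464$ ($j = \left(-2\right) 232 = -464$)
$\left(N{\left(-30 \right)} + j\right) \left(-946\right) - \left(-1551425 - 2433406\right) = \left(2 \left(-30\right) \frac{1}{-20 - 30} - 464\right) \left(-946\right) - \left(-1551425 - 2433406\right) = \left(2 \left(-30\right) \frac{1}{-50} - 464\right) \left(-946\right) - \left(-1551425 - 2433406\right) = \left(2 \left(-30\right) \left(- \frac{1}{50}\right) - 464\right) \left(-946\right) - -3984831 = \left(\frac{6}{5} - 464\right) \left(-946\right) + 3984831 = \left(- \frac{2314}{5}\right) \left(-946\right) + 3984831 = \frac{2189044}{5} + 3984831 = \frac{22113199}{5}$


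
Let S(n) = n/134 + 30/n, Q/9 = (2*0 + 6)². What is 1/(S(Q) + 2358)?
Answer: 3618/8540327 ≈ 0.00042364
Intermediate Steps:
Q = 324 (Q = 9*(2*0 + 6)² = 9*(0 + 6)² = 9*6² = 9*36 = 324)
S(n) = 30/n + n/134 (S(n) = n*(1/134) + 30/n = n/134 + 30/n = 30/n + n/134)
1/(S(Q) + 2358) = 1/((30/324 + (1/134)*324) + 2358) = 1/((30*(1/324) + 162/67) + 2358) = 1/((5/54 + 162/67) + 2358) = 1/(9083/3618 + 2358) = 1/(8540327/3618) = 3618/8540327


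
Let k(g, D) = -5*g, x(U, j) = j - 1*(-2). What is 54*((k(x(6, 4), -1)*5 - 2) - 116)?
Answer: -14472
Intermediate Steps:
x(U, j) = 2 + j (x(U, j) = j + 2 = 2 + j)
54*((k(x(6, 4), -1)*5 - 2) - 116) = 54*((-5*(2 + 4)*5 - 2) - 116) = 54*((-5*6*5 - 2) - 116) = 54*((-30*5 - 2) - 116) = 54*((-150 - 2) - 116) = 54*(-152 - 116) = 54*(-268) = -14472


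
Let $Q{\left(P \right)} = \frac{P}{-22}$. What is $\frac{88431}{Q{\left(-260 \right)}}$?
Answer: $\frac{972741}{130} \approx 7482.6$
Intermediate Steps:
$Q{\left(P \right)} = - \frac{P}{22}$ ($Q{\left(P \right)} = P \left(- \frac{1}{22}\right) = - \frac{P}{22}$)
$\frac{88431}{Q{\left(-260 \right)}} = \frac{88431}{\left(- \frac{1}{22}\right) \left(-260\right)} = \frac{88431}{\frac{130}{11}} = 88431 \cdot \frac{11}{130} = \frac{972741}{130}$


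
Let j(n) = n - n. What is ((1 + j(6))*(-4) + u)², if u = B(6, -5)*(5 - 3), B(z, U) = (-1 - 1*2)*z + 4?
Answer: 1024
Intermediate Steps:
j(n) = 0
B(z, U) = 4 - 3*z (B(z, U) = (-1 - 2)*z + 4 = -3*z + 4 = 4 - 3*z)
u = -28 (u = (4 - 3*6)*(5 - 3) = (4 - 18)*2 = -14*2 = -28)
((1 + j(6))*(-4) + u)² = ((1 + 0)*(-4) - 28)² = (1*(-4) - 28)² = (-4 - 28)² = (-32)² = 1024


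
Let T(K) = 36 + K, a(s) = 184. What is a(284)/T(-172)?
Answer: -23/17 ≈ -1.3529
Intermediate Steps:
a(284)/T(-172) = 184/(36 - 172) = 184/(-136) = 184*(-1/136) = -23/17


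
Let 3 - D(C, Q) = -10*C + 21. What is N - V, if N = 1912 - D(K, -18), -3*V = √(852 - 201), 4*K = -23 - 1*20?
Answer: 4075/2 + √651/3 ≈ 2046.0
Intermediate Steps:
K = -43/4 (K = (-23 - 1*20)/4 = (-23 - 20)/4 = (¼)*(-43) = -43/4 ≈ -10.750)
D(C, Q) = -18 + 10*C (D(C, Q) = 3 - (-10*C + 21) = 3 - (21 - 10*C) = 3 + (-21 + 10*C) = -18 + 10*C)
V = -√651/3 (V = -√(852 - 201)/3 = -√651/3 ≈ -8.5049)
N = 4075/2 (N = 1912 - (-18 + 10*(-43/4)) = 1912 - (-18 - 215/2) = 1912 - 1*(-251/2) = 1912 + 251/2 = 4075/2 ≈ 2037.5)
N - V = 4075/2 - (-1)*√651/3 = 4075/2 + √651/3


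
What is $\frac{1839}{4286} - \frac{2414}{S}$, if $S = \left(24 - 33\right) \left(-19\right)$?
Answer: $- \frac{10031935}{732906} \approx -13.688$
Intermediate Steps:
$S = 171$ ($S = \left(24 - 33\right) \left(-19\right) = \left(-9\right) \left(-19\right) = 171$)
$\frac{1839}{4286} - \frac{2414}{S} = \frac{1839}{4286} - \frac{2414}{171} = - \frac{10031935}{732906}$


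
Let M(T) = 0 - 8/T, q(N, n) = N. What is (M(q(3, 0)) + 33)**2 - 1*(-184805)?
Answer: 1671526/9 ≈ 1.8573e+5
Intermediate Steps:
M(T) = -8/T (M(T) = 0 - 8/T = -8/T)
(M(q(3, 0)) + 33)**2 - 1*(-184805) = (-8/3 + 33)**2 - 1*(-184805) = (-8*1/3 + 33)**2 + 184805 = (-8/3 + 33)**2 + 184805 = (91/3)**2 + 184805 = 8281/9 + 184805 = 1671526/9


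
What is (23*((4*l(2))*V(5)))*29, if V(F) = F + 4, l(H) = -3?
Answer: -72036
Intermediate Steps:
V(F) = 4 + F
(23*((4*l(2))*V(5)))*29 = (23*((4*(-3))*(4 + 5)))*29 = (23*(-12*9))*29 = (23*(-108))*29 = -2484*29 = -72036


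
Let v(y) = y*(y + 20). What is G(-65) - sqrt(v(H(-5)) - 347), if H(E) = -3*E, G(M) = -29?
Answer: -29 - sqrt(178) ≈ -42.342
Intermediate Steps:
v(y) = y*(20 + y)
G(-65) - sqrt(v(H(-5)) - 347) = -29 - sqrt((-3*(-5))*(20 - 3*(-5)) - 347) = -29 - sqrt(15*(20 + 15) - 347) = -29 - sqrt(15*35 - 347) = -29 - sqrt(525 - 347) = -29 - sqrt(178)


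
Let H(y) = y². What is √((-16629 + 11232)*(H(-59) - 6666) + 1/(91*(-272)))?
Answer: √658206951662533/6188 ≈ 4146.0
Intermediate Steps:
√((-16629 + 11232)*(H(-59) - 6666) + 1/(91*(-272))) = √((-16629 + 11232)*((-59)² - 6666) + 1/(91*(-272))) = √(-5397*(3481 - 6666) + 1/(-24752)) = √(-5397*(-3185) - 1/24752) = √(17189445 - 1/24752) = √(425473142639/24752) = √658206951662533/6188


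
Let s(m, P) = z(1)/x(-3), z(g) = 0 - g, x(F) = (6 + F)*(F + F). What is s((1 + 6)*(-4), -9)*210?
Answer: 35/3 ≈ 11.667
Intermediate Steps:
x(F) = 2*F*(6 + F) (x(F) = (6 + F)*(2*F) = 2*F*(6 + F))
z(g) = -g
s(m, P) = 1/18 (s(m, P) = (-1*1)/((2*(-3)*(6 - 3))) = -1/(2*(-3)*3) = -1/(-18) = -1*(-1/18) = 1/18)
s((1 + 6)*(-4), -9)*210 = (1/18)*210 = 35/3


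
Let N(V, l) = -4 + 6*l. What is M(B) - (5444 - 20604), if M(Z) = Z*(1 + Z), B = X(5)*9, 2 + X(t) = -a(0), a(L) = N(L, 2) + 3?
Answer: 28732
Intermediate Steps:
a(L) = 11 (a(L) = (-4 + 6*2) + 3 = (-4 + 12) + 3 = 8 + 3 = 11)
X(t) = -13 (X(t) = -2 - 1*11 = -2 - 11 = -13)
B = -117 (B = -13*9 = -117)
M(B) - (5444 - 20604) = -117*(1 - 117) - (5444 - 20604) = -117*(-116) - 1*(-15160) = 13572 + 15160 = 28732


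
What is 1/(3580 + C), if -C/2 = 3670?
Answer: -1/3760 ≈ -0.00026596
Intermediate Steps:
C = -7340 (C = -2*3670 = -7340)
1/(3580 + C) = 1/(3580 - 7340) = 1/(-3760) = -1/3760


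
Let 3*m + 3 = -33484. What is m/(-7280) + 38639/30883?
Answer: 1878054781/674484720 ≈ 2.7844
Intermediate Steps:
m = -33487/3 (m = -1 + (1/3)*(-33484) = -1 - 33484/3 = -33487/3 ≈ -11162.)
m/(-7280) + 38639/30883 = -33487/3/(-7280) + 38639/30883 = -33487/3*(-1/7280) + 38639*(1/30883) = 33487/21840 + 38639/30883 = 1878054781/674484720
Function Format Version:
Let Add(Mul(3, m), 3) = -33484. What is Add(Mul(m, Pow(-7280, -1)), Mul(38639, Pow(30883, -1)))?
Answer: Rational(1878054781, 674484720) ≈ 2.7844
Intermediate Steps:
m = Rational(-33487, 3) (m = Add(-1, Mul(Rational(1, 3), -33484)) = Add(-1, Rational(-33484, 3)) = Rational(-33487, 3) ≈ -11162.)
Add(Mul(m, Pow(-7280, -1)), Mul(38639, Pow(30883, -1))) = Add(Mul(Rational(-33487, 3), Pow(-7280, -1)), Mul(38639, Pow(30883, -1))) = Add(Mul(Rational(-33487, 3), Rational(-1, 7280)), Mul(38639, Rational(1, 30883))) = Add(Rational(33487, 21840), Rational(38639, 30883)) = Rational(1878054781, 674484720)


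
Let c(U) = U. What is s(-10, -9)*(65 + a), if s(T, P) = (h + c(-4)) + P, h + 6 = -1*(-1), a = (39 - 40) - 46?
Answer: -324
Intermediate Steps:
a = -47 (a = -1 - 46 = -47)
h = -5 (h = -6 - 1*(-1) = -6 + 1 = -5)
s(T, P) = -9 + P (s(T, P) = (-5 - 4) + P = -9 + P)
s(-10, -9)*(65 + a) = (-9 - 9)*(65 - 47) = -18*18 = -324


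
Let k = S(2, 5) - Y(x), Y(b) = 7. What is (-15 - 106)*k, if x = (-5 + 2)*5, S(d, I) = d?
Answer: 605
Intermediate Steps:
x = -15 (x = -3*5 = -15)
k = -5 (k = 2 - 1*7 = 2 - 7 = -5)
(-15 - 106)*k = (-15 - 106)*(-5) = -121*(-5) = 605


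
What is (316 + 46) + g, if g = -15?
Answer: 347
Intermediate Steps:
(316 + 46) + g = (316 + 46) - 15 = 362 - 15 = 347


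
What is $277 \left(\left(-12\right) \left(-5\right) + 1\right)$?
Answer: $16897$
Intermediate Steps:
$277 \left(\left(-12\right) \left(-5\right) + 1\right) = 277 \left(60 + 1\right) = 277 \cdot 61 = 16897$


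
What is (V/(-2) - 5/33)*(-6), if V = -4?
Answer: -122/11 ≈ -11.091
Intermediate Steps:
(V/(-2) - 5/33)*(-6) = (-4/(-2) - 5/33)*(-6) = (-4*(-½) - 5*1/33)*(-6) = (2 - 5/33)*(-6) = (61/33)*(-6) = -122/11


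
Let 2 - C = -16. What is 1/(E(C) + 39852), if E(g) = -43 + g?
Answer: 1/39827 ≈ 2.5109e-5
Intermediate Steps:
C = 18 (C = 2 - 1*(-16) = 2 + 16 = 18)
1/(E(C) + 39852) = 1/((-43 + 18) + 39852) = 1/(-25 + 39852) = 1/39827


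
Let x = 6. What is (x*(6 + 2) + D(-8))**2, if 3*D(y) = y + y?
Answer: 16384/9 ≈ 1820.4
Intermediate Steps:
D(y) = 2*y/3 (D(y) = (y + y)/3 = (2*y)/3 = 2*y/3)
(x*(6 + 2) + D(-8))**2 = (6*(6 + 2) + (2/3)*(-8))**2 = (6*8 - 16/3)**2 = (48 - 16/3)**2 = (128/3)**2 = 16384/9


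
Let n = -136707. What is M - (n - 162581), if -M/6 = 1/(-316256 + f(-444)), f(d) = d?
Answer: 47392254803/158350 ≈ 2.9929e+5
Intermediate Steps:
M = 3/158350 (M = -6/(-316256 - 444) = -6/(-316700) = -6*(-1/316700) = 3/158350 ≈ 1.8945e-5)
M - (n - 162581) = 3/158350 - (-136707 - 162581) = 3/158350 - 1*(-299288) = 3/158350 + 299288 = 47392254803/158350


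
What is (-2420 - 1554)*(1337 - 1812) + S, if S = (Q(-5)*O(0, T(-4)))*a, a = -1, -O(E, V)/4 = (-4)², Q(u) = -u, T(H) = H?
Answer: 1887970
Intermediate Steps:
O(E, V) = -64 (O(E, V) = -4*(-4)² = -4*16 = -64)
S = 320 (S = (-1*(-5)*(-64))*(-1) = (5*(-64))*(-1) = -320*(-1) = 320)
(-2420 - 1554)*(1337 - 1812) + S = (-2420 - 1554)*(1337 - 1812) + 320 = -3974*(-475) + 320 = 1887650 + 320 = 1887970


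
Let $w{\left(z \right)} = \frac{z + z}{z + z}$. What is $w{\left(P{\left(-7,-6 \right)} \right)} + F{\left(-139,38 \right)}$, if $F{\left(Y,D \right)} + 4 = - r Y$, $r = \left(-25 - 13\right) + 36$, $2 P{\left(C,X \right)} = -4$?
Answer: $-281$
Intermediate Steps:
$P{\left(C,X \right)} = -2$ ($P{\left(C,X \right)} = \frac{1}{2} \left(-4\right) = -2$)
$r = -2$ ($r = \left(-25 - 13\right) + 36 = -38 + 36 = -2$)
$w{\left(z \right)} = 1$ ($w{\left(z \right)} = \frac{2 z}{2 z} = 2 z \frac{1}{2 z} = 1$)
$F{\left(Y,D \right)} = -4 + 2 Y$ ($F{\left(Y,D \right)} = -4 - - 2 Y = -4 + 2 Y$)
$w{\left(P{\left(-7,-6 \right)} \right)} + F{\left(-139,38 \right)} = 1 + \left(-4 + 2 \left(-139\right)\right) = 1 - 282 = -281$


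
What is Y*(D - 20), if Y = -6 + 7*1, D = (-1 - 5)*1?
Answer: -26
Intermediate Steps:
D = -6 (D = -6*1 = -6)
Y = 1 (Y = -6 + 7 = 1)
Y*(D - 20) = 1*(-6 - 20) = 1*(-26) = -26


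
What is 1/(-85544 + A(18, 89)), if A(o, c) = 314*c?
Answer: -1/57598 ≈ -1.7362e-5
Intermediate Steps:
1/(-85544 + A(18, 89)) = 1/(-85544 + 314*89) = 1/(-85544 + 27946) = 1/(-57598) = -1/57598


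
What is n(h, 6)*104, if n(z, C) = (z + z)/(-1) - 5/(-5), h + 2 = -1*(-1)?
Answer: 312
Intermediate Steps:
h = -1 (h = -2 - 1*(-1) = -2 + 1 = -1)
n(z, C) = 1 - 2*z (n(z, C) = (2*z)*(-1) - 5*(-⅕) = -2*z + 1 = 1 - 2*z)
n(h, 6)*104 = (1 - 2*(-1))*104 = (1 + 2)*104 = 3*104 = 312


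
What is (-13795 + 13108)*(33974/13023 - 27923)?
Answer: 83266061395/4341 ≈ 1.9181e+7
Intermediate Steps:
(-13795 + 13108)*(33974/13023 - 27923) = -687*(33974*(1/13023) - 27923) = -687*(33974/13023 - 27923) = -687*(-363607255/13023) = 83266061395/4341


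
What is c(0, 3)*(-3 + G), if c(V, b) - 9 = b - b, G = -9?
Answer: -108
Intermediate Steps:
c(V, b) = 9 (c(V, b) = 9 + (b - b) = 9 + 0 = 9)
c(0, 3)*(-3 + G) = 9*(-3 - 9) = 9*(-12) = -108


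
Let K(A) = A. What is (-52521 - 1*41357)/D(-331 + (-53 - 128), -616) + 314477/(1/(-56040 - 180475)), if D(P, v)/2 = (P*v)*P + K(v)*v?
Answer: -11982473629622966501/161101248 ≈ -7.4379e+10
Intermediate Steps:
D(P, v) = 2*v**2 + 2*v*P**2 (D(P, v) = 2*((P*v)*P + v*v) = 2*(v*P**2 + v**2) = 2*(v**2 + v*P**2) = 2*v**2 + 2*v*P**2)
(-52521 - 1*41357)/D(-331 + (-53 - 128), -616) + 314477/(1/(-56040 - 180475)) = (-52521 - 1*41357)/((2*(-616)*(-616 + (-331 + (-53 - 128))**2))) + 314477/(1/(-56040 - 180475)) = (-52521 - 41357)/((2*(-616)*(-616 + (-331 - 181)**2))) + 314477/(1/(-236515)) = -93878*(-1/(1232*(-616 + (-512)**2))) + 314477/(-1/236515) = -93878*(-1/(1232*(-616 + 262144))) + 314477*(-236515) = -93878/(2*(-616)*261528) - 74378527655 = -93878/(-322202496) - 74378527655 = -93878*(-1/322202496) - 74378527655 = 46939/161101248 - 74378527655 = -11982473629622966501/161101248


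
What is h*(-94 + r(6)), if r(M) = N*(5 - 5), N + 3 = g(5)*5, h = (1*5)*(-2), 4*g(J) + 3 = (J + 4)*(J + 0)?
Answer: 940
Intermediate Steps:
g(J) = -3/4 + J*(4 + J)/4 (g(J) = -3/4 + ((J + 4)*(J + 0))/4 = -3/4 + ((4 + J)*J)/4 = -3/4 + (J*(4 + J))/4 = -3/4 + J*(4 + J)/4)
h = -10 (h = 5*(-2) = -10)
N = 99/2 (N = -3 + (-3/4 + 5 + (1/4)*5**2)*5 = -3 + (-3/4 + 5 + (1/4)*25)*5 = -3 + (-3/4 + 5 + 25/4)*5 = -3 + (21/2)*5 = -3 + 105/2 = 99/2 ≈ 49.500)
r(M) = 0 (r(M) = 99*(5 - 5)/2 = (99/2)*0 = 0)
h*(-94 + r(6)) = -10*(-94 + 0) = -10*(-94) = 940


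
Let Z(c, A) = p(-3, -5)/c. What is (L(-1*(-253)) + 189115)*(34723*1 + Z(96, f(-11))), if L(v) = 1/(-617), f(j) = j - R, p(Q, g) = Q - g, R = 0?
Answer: 97238864775785/14808 ≈ 6.5666e+9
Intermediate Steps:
f(j) = j (f(j) = j - 1*0 = j + 0 = j)
Z(c, A) = 2/c (Z(c, A) = (-3 - 1*(-5))/c = (-3 + 5)/c = 2/c)
L(v) = -1/617
(L(-1*(-253)) + 189115)*(34723*1 + Z(96, f(-11))) = (-1/617 + 189115)*(34723*1 + 2/96) = 116683954*(34723 + 2*(1/96))/617 = 116683954*(34723 + 1/48)/617 = (116683954/617)*(1666705/48) = 97238864775785/14808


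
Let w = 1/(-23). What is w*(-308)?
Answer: 308/23 ≈ 13.391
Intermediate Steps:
w = -1/23 ≈ -0.043478
w*(-308) = -1/23*(-308) = 308/23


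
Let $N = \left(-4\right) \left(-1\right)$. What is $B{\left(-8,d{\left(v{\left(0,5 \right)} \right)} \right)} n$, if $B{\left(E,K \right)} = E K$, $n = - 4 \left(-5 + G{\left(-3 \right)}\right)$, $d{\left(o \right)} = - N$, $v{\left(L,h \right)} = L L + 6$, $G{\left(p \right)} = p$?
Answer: $1024$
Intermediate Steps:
$v{\left(L,h \right)} = 6 + L^{2}$ ($v{\left(L,h \right)} = L^{2} + 6 = 6 + L^{2}$)
$N = 4$
$d{\left(o \right)} = -4$ ($d{\left(o \right)} = \left(-1\right) 4 = -4$)
$n = 32$ ($n = - 4 \left(-5 - 3\right) = \left(-4\right) \left(-8\right) = 32$)
$B{\left(-8,d{\left(v{\left(0,5 \right)} \right)} \right)} n = \left(-8\right) \left(-4\right) 32 = 32 \cdot 32 = 1024$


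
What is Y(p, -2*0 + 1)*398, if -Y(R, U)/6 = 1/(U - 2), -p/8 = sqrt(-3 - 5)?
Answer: 2388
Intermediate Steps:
p = -16*I*sqrt(2) (p = -8*sqrt(-3 - 5) = -16*I*sqrt(2) ≈ -22.627*I)
Y(R, U) = -6/(-2 + U) (Y(R, U) = -6/(U - 2) = -6/(-2 + U))
Y(p, -2*0 + 1)*398 = -6/(-2 + (-2*0 + 1))*398 = -6/(-2 + (0 + 1))*398 = -6/(-2 + 1)*398 = -6/(-1)*398 = -6*(-1)*398 = 6*398 = 2388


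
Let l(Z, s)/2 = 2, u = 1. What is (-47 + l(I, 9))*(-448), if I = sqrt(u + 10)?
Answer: 19264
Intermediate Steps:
I = sqrt(11) (I = sqrt(1 + 10) = sqrt(11) ≈ 3.3166)
l(Z, s) = 4 (l(Z, s) = 2*2 = 4)
(-47 + l(I, 9))*(-448) = (-47 + 4)*(-448) = -43*(-448) = 19264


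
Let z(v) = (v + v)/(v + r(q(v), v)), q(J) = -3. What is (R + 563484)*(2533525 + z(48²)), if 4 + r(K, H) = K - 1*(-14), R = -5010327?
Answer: -26036180754702369/2311 ≈ -1.1266e+13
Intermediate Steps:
r(K, H) = 10 + K (r(K, H) = -4 + (K - 1*(-14)) = -4 + (K + 14) = -4 + (14 + K) = 10 + K)
z(v) = 2*v/(7 + v) (z(v) = (v + v)/(v + (10 - 3)) = (2*v)/(v + 7) = (2*v)/(7 + v) = 2*v/(7 + v))
(R + 563484)*(2533525 + z(48²)) = (-5010327 + 563484)*(2533525 + 2*48²/(7 + 48²)) = -4446843*(2533525 + 2*2304/(7 + 2304)) = -4446843*(2533525 + 2*2304/2311) = -4446843*(2533525 + 2*2304*(1/2311)) = -4446843*(2533525 + 4608/2311) = -4446843*5854980883/2311 = -26036180754702369/2311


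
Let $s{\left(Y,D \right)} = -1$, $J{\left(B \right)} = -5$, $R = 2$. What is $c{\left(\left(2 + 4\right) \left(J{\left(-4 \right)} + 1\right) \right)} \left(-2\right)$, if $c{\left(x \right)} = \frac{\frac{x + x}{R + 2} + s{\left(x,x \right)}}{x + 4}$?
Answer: $- \frac{13}{10} \approx -1.3$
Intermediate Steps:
$c{\left(x \right)} = \frac{-1 + \frac{x}{2}}{4 + x}$ ($c{\left(x \right)} = \frac{\frac{x + x}{2 + 2} - 1}{x + 4} = \frac{\frac{2 x}{4} - 1}{4 + x} = \frac{2 x \frac{1}{4} - 1}{4 + x} = \frac{\frac{x}{2} - 1}{4 + x} = \frac{-1 + \frac{x}{2}}{4 + x}$)
$c{\left(\left(2 + 4\right) \left(J{\left(-4 \right)} + 1\right) \right)} \left(-2\right) = \frac{-2 + \left(2 + 4\right) \left(-5 + 1\right)}{2 \left(4 + \left(2 + 4\right) \left(-5 + 1\right)\right)} \left(-2\right) = \frac{-2 + 6 \left(-4\right)}{2 \left(4 + 6 \left(-4\right)\right)} \left(-2\right) = \frac{-2 - 24}{2 \left(4 - 24\right)} \left(-2\right) = \frac{1}{2} \frac{1}{-20} \left(-26\right) \left(-2\right) = \frac{1}{2} \left(- \frac{1}{20}\right) \left(-26\right) \left(-2\right) = \frac{13}{20} \left(-2\right) = - \frac{13}{10}$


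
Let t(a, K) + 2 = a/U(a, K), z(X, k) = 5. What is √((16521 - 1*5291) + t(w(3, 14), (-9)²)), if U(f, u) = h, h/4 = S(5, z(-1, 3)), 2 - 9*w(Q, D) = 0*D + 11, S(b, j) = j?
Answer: 3*√124755/10 ≈ 105.96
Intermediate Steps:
w(Q, D) = -1 (w(Q, D) = 2/9 - (0*D + 11)/9 = 2/9 - (0 + 11)/9 = 2/9 - ⅑*11 = 2/9 - 11/9 = -1)
h = 20 (h = 4*5 = 20)
U(f, u) = 20
t(a, K) = -2 + a/20
√((16521 - 1*5291) + t(w(3, 14), (-9)²)) = √((16521 - 1*5291) + (-2 + (1/20)*(-1))) = √((16521 - 5291) + (-2 - 1/20)) = √(11230 - 41/20) = √(224559/20) = 3*√124755/10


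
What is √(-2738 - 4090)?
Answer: 2*I*√1707 ≈ 82.632*I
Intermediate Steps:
√(-2738 - 4090) = √(-6828) = 2*I*√1707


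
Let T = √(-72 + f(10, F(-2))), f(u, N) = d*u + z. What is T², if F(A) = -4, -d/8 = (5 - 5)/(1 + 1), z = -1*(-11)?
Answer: -61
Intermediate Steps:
z = 11
d = 0 (d = -8*(5 - 5)/(1 + 1) = -0/2 = -8*0 = 0)
f(u, N) = 11 (f(u, N) = 0*u + 11 = 0 + 11 = 11)
T = I*√61 (T = √(-72 + 11) = √(-61) = I*√61 ≈ 7.8102*I)
T² = (I*√61)² = -61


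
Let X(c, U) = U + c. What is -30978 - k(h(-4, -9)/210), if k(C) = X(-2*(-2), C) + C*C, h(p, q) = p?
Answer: -341576344/11025 ≈ -30982.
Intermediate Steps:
k(C) = 4 + C + C² (k(C) = (C - 2*(-2)) + C*C = (C + 4) + C² = (4 + C) + C² = 4 + C + C²)
-30978 - k(h(-4, -9)/210) = -30978 - (4 - 4/210 + (-4/210)²) = -30978 - (4 - 4*1/210 + (-4*1/210)²) = -30978 - (4 - 2/105 + (-2/105)²) = -30978 - (4 - 2/105 + 4/11025) = -30978 - 1*43894/11025 = -30978 - 43894/11025 = -341576344/11025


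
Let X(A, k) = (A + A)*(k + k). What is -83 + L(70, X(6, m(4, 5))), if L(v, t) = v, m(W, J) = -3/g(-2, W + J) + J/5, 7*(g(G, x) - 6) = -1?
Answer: -13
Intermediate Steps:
g(G, x) = 41/7 (g(G, x) = 6 + (⅐)*(-1) = 6 - ⅐ = 41/7)
m(W, J) = -21/41 + J/5 (m(W, J) = -3/41/7 + J/5 = -3*7/41 + J*(⅕) = -21/41 + J/5)
X(A, k) = 4*A*k (X(A, k) = (2*A)*(2*k) = 4*A*k)
-83 + L(70, X(6, m(4, 5))) = -83 + 70 = -13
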